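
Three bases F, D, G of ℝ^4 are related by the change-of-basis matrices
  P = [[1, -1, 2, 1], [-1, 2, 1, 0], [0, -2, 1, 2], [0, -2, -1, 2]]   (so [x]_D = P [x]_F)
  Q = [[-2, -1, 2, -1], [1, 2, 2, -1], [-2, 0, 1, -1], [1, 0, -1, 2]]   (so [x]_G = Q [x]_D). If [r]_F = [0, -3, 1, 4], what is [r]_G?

Composing the changes, [r]_G = Q P [r]_F.
Q P = [[-1, -2, -2, 0], [-1, 1, 7, 3], [-2, 2, -2, -2], [1, -3, -1, 3]]; applying this to [0, -3, 1, 4] gives [4, 16, -16, 20].

[4, 16, -16, 20]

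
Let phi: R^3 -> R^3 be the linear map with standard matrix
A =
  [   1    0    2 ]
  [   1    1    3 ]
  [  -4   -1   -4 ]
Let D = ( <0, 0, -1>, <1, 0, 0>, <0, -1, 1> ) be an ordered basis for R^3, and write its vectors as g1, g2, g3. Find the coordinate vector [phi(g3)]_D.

<1, 2, -2>

Column 3 of [phi]_D is the D-coordinate vector of phi(g3).
In standard coordinates phi(g3) = A g3 = <2, 2, -3>.
Converting to D: <2, 2, -3> = g1 + 2g2 - 2g3, so the coordinate vector is <1, 2, -2>.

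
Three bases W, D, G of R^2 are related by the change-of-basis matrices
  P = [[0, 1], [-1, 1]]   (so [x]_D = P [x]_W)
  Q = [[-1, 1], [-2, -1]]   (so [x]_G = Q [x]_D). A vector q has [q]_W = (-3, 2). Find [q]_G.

(3, -9)

First [q]_D = P [q]_W = (2, 5).
Then [q]_G = Q [q]_D = (3, -9).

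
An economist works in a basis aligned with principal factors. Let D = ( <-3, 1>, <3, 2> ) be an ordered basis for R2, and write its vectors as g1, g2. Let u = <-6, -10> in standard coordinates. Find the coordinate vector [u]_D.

We seek scalars with c_1 g1 + c_2 g2 = u; equivalently solve M c = u where the columns of M are g1, g2.
System: -3c_1 + 3c_2 = -6, c_1 + 2c_2 = -10; solving gives c_1 = -2, c_2 = -4.
Check: -2g1 - 4g2 = <-6, -10>.

<-2, -4>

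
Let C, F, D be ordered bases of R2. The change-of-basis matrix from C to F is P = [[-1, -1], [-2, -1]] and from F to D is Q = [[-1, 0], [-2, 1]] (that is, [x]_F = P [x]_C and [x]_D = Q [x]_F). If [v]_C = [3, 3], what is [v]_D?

Apply P to get F-coordinates [-6, -9], then Q to get D-coordinates.
The result is [v]_D = [6, 3].

[6, 3]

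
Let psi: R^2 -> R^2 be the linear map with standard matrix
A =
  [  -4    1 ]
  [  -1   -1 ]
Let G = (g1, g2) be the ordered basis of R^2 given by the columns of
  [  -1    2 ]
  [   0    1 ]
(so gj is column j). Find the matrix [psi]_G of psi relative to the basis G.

[[-2, 1], [1, -3]]

With P the matrix whose columns are g1, g2, [psi]_G = P^(-1) A P.
Column by column: psi(g1) = A g1 = [4, 1]; its G-coordinates [-2, 1] give column 1.
Continuing for each basis vector yields [psi]_G = [[-2, 1], [1, -3]].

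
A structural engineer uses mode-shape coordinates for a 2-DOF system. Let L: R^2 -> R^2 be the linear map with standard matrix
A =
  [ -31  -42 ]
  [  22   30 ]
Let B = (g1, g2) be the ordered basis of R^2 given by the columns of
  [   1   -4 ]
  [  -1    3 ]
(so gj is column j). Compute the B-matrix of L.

[[-1, -2], [-3, 0]]

With P the matrix whose columns are g1, g2, [L]_B = P^(-1) A P.
Column by column: L(g1) = A g1 = [11, -8]; its B-coordinates [-1, -3] give column 1.
Continuing for each basis vector yields [L]_B = [[-1, -2], [-3, 0]].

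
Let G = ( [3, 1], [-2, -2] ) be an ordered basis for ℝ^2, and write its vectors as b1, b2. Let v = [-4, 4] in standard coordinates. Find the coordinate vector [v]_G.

Write v = c_1 b1 + c_2 b2 and solve for the c_i.
System: 3c_1 - 2c_2 = -4, c_1 - 2c_2 = 4; solving gives c_1 = -4, c_2 = -4.
Check: -4b1 - 4b2 = [-4, 4].

[-4, -4]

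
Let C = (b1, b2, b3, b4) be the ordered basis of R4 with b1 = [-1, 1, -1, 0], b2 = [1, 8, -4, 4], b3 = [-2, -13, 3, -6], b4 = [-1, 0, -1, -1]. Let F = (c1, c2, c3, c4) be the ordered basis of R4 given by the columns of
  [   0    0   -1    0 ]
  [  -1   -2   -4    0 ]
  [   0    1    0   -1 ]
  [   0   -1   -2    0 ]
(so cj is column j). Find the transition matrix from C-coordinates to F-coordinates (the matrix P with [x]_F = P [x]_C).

Column j of P is [bj]_F, since P maps C-coordinates to F-coordinates.
Expressing b1 in F: b1 = -c1 - 2c2 + c3 - c4, so column 1 of P is [-1, -2, 1, -1].
Doing the same for each bj gives P = [[-1, 0, 1, -2], [-2, -2, 2, -1], [1, -1, 2, 1], [-1, 2, -1, 0]].

[[-1, 0, 1, -2], [-2, -2, 2, -1], [1, -1, 2, 1], [-1, 2, -1, 0]]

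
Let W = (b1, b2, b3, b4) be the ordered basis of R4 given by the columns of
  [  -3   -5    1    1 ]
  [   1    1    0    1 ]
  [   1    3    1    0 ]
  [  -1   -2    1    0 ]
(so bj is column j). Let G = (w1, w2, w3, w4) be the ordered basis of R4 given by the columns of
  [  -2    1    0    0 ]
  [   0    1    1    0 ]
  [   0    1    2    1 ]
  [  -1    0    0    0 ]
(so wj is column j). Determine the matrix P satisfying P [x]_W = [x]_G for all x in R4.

Let M have columns bj and N have columns wj. Then for every x, N [x]_G = x = M [x]_W, so P = N^(-1) M.
Since det N = 1, N^(-1) has integer entries; multiplying gives P = [[1, 2, -1, 0], [-1, -1, -1, 1], [2, 2, 1, 0], [-2, 0, 0, -1]].

[[1, 2, -1, 0], [-1, -1, -1, 1], [2, 2, 1, 0], [-2, 0, 0, -1]]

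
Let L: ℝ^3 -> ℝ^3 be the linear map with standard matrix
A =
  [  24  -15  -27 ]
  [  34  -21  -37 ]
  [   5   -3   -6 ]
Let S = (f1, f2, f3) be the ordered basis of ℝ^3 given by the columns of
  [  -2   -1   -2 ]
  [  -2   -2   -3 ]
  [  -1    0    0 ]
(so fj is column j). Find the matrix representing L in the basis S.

Let P have columns f1, ..., f3. Then [L]_S = P^(-1) A P.
Here det P = 1, so P^(-1) is integer; computing A P first and then P^(-1)(A P) gives [[-2, -1, 1], [1, 0, 3], [-3, -2, -1]].

[[-2, -1, 1], [1, 0, 3], [-3, -2, -1]]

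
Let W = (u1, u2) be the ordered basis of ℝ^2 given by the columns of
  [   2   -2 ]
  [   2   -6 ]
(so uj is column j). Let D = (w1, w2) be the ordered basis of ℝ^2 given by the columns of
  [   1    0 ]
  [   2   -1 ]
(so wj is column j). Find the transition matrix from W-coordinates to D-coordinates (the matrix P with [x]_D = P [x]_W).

Column j of P is [uj]_D, since P maps W-coordinates to D-coordinates.
Expressing u1 in D: u1 = 2w1 + 2w2, so column 1 of P is [2, 2].
Doing the same for each uj gives P = [[2, -2], [2, 2]].

[[2, -2], [2, 2]]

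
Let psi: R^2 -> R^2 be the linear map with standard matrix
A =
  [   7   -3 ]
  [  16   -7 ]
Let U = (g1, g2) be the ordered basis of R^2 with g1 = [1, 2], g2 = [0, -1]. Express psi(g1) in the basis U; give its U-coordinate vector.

[1, 0]

Column 1 of [psi]_U is the U-coordinate vector of psi(g1).
In standard coordinates psi(g1) = A g1 = [1, 2].
Converting to U: [1, 2] = g1 + 0·g2, so the coordinate vector is [1, 0].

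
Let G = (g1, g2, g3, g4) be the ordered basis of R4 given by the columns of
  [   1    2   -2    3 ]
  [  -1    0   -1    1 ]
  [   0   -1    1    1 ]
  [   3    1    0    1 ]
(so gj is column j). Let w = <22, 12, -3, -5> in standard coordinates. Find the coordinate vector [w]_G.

<-4, 3, -4, 4>

Write w = c_1 g1 + ... + c_4 g4 and solve for the c_i.
Gaussian elimination on [M | w] yields c = (-4, 3, -4, 4).
Check: -4g1 + 3g2 - 4g3 + 4g4 = <22, 12, -3, -5>.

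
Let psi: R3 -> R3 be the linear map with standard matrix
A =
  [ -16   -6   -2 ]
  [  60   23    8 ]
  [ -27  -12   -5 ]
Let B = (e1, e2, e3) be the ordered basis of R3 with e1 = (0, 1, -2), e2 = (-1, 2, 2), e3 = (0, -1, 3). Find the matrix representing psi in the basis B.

With P the matrix whose columns are e1, ..., e3, [psi]_B = P^(-1) A P.
Column by column: psi(e1) = A e1 = (-2, 7, -2); its B-coordinates (3, 2, 0) give column 1.
Continuing for each basis vector yields [psi]_B = [[3, -1, 0], [2, 0, 0], [0, -3, -1]].

[[3, -1, 0], [2, 0, 0], [0, -3, -1]]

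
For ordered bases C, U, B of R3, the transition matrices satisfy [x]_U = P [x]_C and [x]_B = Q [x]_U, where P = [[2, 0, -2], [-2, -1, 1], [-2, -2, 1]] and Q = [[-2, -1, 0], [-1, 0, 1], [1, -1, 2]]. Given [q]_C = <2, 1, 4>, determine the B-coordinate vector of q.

Apply P to get U-coordinates <-4, -1, -2>, then Q to get B-coordinates.
The result is [q]_B = <9, 2, -7>.

<9, 2, -7>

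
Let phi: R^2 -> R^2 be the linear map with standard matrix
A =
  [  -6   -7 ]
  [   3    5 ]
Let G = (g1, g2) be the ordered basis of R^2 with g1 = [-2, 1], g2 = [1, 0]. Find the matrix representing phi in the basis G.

[[-1, 3], [3, 0]]

With P the matrix whose columns are g1, g2, [phi]_G = P^(-1) A P.
Column by column: phi(g1) = A g1 = [5, -1]; its G-coordinates [-1, 3] give column 1.
Continuing for each basis vector yields [phi]_G = [[-1, 3], [3, 0]].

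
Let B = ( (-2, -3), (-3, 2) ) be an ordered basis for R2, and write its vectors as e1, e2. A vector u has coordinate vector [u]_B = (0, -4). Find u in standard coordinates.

(12, -8)

The coordinates say u = 0·e1 - 4e2; adding the scaled basis vectors gives (12, -8).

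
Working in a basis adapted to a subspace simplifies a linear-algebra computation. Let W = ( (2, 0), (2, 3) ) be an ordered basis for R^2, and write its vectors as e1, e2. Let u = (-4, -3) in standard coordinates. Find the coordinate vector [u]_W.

We seek scalars with c_1 e1 + c_2 e2 = u; equivalently solve M c = u where the columns of M are e1, e2.
System: 2c_1 + 2c_2 = -4, 0c_1 + 3c_2 = -3; solving gives c_1 = -1, c_2 = -1.
Check: -e1 - e2 = (-4, -3).

(-1, -1)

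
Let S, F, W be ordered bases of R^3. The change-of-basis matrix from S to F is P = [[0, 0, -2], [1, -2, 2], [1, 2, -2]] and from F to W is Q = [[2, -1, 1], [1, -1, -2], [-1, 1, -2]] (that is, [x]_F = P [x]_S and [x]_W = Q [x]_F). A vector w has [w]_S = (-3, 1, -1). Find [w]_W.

(12, 7, -11)

First [w]_F = P [w]_S = (2, -7, 1).
Then [w]_W = Q [w]_F = (12, 7, -11).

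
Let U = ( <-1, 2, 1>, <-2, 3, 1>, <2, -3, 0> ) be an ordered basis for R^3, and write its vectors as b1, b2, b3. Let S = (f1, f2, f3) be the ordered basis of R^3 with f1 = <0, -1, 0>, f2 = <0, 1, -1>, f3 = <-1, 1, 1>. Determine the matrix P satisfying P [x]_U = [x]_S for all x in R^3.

[[-1, 0, -1], [0, 1, -2], [1, 2, -2]]

Column j of P is [bj]_S, since P maps U-coordinates to S-coordinates.
Expressing b1 in S: b1 = -f1 + 0·f2 + f3, so column 1 of P is <-1, 0, 1>.
Doing the same for each bj gives P = [[-1, 0, -1], [0, 1, -2], [1, 2, -2]].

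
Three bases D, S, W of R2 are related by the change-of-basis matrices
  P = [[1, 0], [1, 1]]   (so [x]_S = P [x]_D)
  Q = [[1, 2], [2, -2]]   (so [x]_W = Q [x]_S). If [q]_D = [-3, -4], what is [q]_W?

[-17, 8]

First [q]_S = P [q]_D = [-3, -7].
Then [q]_W = Q [q]_S = [-17, 8].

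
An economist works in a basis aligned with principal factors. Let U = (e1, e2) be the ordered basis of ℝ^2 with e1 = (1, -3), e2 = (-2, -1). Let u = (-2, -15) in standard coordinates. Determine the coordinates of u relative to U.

(4, 3)

[u]_U is the unique c with M c = u, where M has columns e1, e2.
System: c_1 - 2c_2 = -2, -3c_1 - c_2 = -15; solving gives c_1 = 4, c_2 = 3.
Check: 4e1 + 3e2 = (-2, -15).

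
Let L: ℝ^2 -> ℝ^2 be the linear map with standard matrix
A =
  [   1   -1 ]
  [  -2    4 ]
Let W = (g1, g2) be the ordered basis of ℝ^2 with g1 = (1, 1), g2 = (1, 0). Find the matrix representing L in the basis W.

[[2, -2], [-2, 3]]

Let P have columns g1, g2. Then [L]_W = P^(-1) A P.
Here det P = -1, so P^(-1) is integer; computing A P first and then P^(-1)(A P) gives [[2, -2], [-2, 3]].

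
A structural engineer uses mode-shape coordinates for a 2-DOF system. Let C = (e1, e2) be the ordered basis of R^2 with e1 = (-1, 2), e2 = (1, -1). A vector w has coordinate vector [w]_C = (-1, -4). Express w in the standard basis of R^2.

(-3, 2)

By definition w = -e1 - 4e2.
Summing componentwise gives (-3, 2).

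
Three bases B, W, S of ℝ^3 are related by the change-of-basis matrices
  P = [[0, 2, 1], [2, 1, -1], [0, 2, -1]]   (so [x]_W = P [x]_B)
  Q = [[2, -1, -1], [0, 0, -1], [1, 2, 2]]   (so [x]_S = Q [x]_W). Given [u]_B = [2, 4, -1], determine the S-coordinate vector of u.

First [u]_W = P [u]_B = [7, 9, 9].
Then [u]_S = Q [u]_W = [-4, -9, 43].

[-4, -9, 43]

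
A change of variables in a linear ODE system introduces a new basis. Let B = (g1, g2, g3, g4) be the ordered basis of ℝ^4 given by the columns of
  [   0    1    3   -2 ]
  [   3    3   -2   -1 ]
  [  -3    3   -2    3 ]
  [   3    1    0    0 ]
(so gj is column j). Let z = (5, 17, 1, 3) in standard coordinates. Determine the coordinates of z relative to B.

Write z = c_1 g1 + ... + c_4 g4 and solve for the c_i.
Row-reducing the augmented matrix [M | z] gives c = (0, 3, -2, -4).
Check: 0·g1 + 3g2 - 2g3 - 4g4 = (5, 17, 1, 3).

(0, 3, -2, -4)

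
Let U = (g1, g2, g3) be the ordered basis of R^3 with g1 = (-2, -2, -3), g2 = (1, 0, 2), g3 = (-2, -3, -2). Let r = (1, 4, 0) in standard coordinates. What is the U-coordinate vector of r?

Write r = c_1 g1 + ... + c_3 g3 and solve for the c_i.
Solving this 3x3 system gives c = (-2, -3, 0).
Check: -2g1 - 3g2 + 0·g3 = (1, 4, 0).

(-2, -3, 0)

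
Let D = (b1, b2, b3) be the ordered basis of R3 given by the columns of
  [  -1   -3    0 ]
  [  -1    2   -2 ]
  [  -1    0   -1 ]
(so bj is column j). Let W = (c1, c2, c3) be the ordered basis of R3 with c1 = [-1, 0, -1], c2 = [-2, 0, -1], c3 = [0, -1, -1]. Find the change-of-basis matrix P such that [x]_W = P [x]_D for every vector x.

[[-1, 1, -2], [1, 1, 1], [1, -2, 2]]

Take x = bj: its D-coordinates are the j-th standard unit vector, so P e_j — column j of P — equals [bj]_W.
b1 = -c1 + c2 + c3, giving column 1 = [-1, 1, 1]; repeating for each j gives P = [[-1, 1, -2], [1, 1, 1], [1, -2, 2]].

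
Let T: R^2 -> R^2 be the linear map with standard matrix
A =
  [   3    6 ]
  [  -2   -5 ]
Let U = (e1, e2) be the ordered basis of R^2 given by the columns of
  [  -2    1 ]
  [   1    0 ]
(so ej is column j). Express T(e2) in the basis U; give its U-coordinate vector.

(-2, -1)

Column 2 of [T]_U is the U-coordinate vector of T(e2).
In standard coordinates T(e2) = A e2 = (3, -2).
Converting to U: (3, -2) = -2e1 - e2, so the coordinate vector is (-2, -1).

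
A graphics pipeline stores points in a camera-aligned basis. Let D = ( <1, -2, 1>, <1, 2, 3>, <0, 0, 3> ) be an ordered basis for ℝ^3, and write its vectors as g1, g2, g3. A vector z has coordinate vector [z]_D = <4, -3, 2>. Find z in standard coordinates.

<1, -14, 1>

z = M [z]_D, where M has columns g1, ..., g3.
Carrying out the matrix-vector product, z = <1, -14, 1>.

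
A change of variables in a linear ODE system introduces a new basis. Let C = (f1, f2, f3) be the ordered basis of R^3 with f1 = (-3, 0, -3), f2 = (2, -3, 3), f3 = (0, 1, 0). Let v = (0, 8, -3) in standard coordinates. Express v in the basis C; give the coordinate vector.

Write v = c_1 f1 + ... + c_3 f3 and solve for the c_i.
Row-reducing the augmented matrix [M | v] gives c = (-2, -3, -1).
Check: -2f1 - 3f2 - f3 = (0, 8, -3).

(-2, -3, -1)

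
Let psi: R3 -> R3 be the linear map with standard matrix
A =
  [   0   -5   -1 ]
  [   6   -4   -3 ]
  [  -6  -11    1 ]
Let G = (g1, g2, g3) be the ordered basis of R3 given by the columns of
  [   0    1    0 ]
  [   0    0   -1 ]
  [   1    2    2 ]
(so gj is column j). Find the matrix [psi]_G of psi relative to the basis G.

The j-th column of [psi]_G is [psi(gj)]_G.
psi(g1) = A g1 = (-1, -3, 1) = -3g1 - g2 + 3g3, so column 1 is (-3, -1, 3).
Repeating for g2, g3 and assembling the columns gives [[-3, 0, 3], [-1, -2, 3], [3, 0, 2]].

[[-3, 0, 3], [-1, -2, 3], [3, 0, 2]]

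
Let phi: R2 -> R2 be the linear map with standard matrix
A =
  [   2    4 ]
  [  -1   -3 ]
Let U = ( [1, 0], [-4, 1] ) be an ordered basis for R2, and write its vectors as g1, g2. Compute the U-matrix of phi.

The j-th column of [phi]_U is [phi(gj)]_U.
phi(g1) = A g1 = [2, -1] = -2g1 - g2, so column 1 is [-2, -1].
Repeating for g2 and assembling the columns gives [[-2, 0], [-1, 1]].

[[-2, 0], [-1, 1]]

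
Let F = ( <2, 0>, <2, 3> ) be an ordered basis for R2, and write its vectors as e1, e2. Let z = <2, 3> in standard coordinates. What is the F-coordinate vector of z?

<0, 1>

Write z = c_1 e1 + c_2 e2 and solve for the c_i.
System: 2c_1 + 2c_2 = 2, 0c_1 + 3c_2 = 3; solving gives c_1 = 0, c_2 = 1.
Check: 0·e1 + e2 = <2, 3>.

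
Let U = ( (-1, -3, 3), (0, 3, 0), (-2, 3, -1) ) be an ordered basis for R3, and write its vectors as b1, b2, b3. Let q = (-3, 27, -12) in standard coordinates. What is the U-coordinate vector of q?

(-3, 3, 3)

We seek scalars with c_1 b1 + ... + c_3 b3 = q; equivalently solve M c = q where the columns of M are b1, ..., b3.
Row-reducing the augmented matrix [M | q] gives c = (-3, 3, 3).
Check: -3b1 + 3b2 + 3b3 = (-3, 27, -12).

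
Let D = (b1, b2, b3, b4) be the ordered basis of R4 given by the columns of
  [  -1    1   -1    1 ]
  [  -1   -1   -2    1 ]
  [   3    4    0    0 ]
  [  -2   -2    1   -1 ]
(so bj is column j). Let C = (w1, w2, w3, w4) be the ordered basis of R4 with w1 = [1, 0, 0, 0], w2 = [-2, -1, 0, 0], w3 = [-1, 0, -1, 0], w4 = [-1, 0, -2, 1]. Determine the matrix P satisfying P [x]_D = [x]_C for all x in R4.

Column j of P is [bj]_C, since P maps D-coordinates to C-coordinates.
Expressing b1 in C: b1 = 0·w1 + w2 + w3 - 2w4, so column 1 of P is [0, 1, 1, -2].
Doing the same for each bj gives P = [[0, 1, 2, 0], [1, 1, 2, -1], [1, 0, -2, 2], [-2, -2, 1, -1]].

[[0, 1, 2, 0], [1, 1, 2, -1], [1, 0, -2, 2], [-2, -2, 1, -1]]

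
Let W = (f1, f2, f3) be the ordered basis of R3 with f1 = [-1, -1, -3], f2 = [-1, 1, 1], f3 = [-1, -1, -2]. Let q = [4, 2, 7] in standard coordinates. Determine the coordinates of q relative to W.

[q]_W is the unique c with M c = q, where M has columns f1, ..., f3.
Row-reducing the augmented matrix [M | q] gives c = (-2, -1, -1).
Check: -2f1 - f2 - f3 = [4, 2, 7].

[-2, -1, -1]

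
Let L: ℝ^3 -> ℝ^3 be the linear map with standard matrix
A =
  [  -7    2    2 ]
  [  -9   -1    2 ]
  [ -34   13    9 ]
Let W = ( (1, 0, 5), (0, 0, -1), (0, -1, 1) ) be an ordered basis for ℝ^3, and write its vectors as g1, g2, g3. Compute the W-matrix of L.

With P the matrix whose columns are g1, ..., g3, [L]_W = P^(-1) A P.
Column by column: L(g1) = A g1 = (3, 1, 11); its W-coordinates (3, 3, -1) give column 1.
Continuing for each basis vector yields [L]_W = [[3, -2, 0], [3, 1, 1], [-1, 2, -3]].

[[3, -2, 0], [3, 1, 1], [-1, 2, -3]]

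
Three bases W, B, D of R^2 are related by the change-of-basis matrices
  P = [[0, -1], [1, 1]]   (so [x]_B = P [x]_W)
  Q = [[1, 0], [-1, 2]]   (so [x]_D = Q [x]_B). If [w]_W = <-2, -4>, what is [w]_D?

Apply P to get B-coordinates <4, -6>, then Q to get D-coordinates.
The result is [w]_D = <4, -16>.

<4, -16>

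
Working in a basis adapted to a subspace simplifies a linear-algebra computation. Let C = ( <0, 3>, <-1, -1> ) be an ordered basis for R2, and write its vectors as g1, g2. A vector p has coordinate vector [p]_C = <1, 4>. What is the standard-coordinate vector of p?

The coordinates say p = g1 + 4g2; adding the scaled basis vectors gives <-4, -1>.

<-4, -1>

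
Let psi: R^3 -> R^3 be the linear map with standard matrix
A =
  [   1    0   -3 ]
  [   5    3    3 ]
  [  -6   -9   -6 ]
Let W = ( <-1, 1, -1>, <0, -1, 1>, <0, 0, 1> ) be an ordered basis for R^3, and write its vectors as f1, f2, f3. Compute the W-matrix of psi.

Let P have columns f1, ..., f3. Then [psi]_W = P^(-1) A P.
Here det P = 1, so P^(-1) is integer; computing A P first and then P^(-1)(A P) gives [[-2, 3, 3], [3, 3, 0], [-2, 3, -3]].

[[-2, 3, 3], [3, 3, 0], [-2, 3, -3]]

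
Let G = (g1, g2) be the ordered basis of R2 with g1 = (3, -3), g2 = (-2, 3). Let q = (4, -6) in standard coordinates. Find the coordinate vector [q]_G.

(0, -2)

We seek scalars with c_1 g1 + c_2 g2 = q; equivalently solve M c = q where the columns of M are g1, g2.
System: 3c_1 - 2c_2 = 4, -3c_1 + 3c_2 = -6; solving gives c_1 = 0, c_2 = -2.
Check: 0·g1 - 2g2 = (4, -6).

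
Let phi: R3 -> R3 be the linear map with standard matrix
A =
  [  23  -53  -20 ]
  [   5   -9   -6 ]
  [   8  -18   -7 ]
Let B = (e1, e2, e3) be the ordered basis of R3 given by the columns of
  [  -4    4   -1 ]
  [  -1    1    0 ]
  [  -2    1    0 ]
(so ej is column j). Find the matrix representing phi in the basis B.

With P the matrix whose columns are e1, ..., e3, [phi]_B = P^(-1) A P.
Column by column: phi(e1) = A e1 = [1, 1, 0]; its B-coordinates [1, 2, 3] give column 1.
Continuing for each basis vector yields [phi]_B = [[1, -2, 3], [2, 3, -2], [3, 1, 3]].

[[1, -2, 3], [2, 3, -2], [3, 1, 3]]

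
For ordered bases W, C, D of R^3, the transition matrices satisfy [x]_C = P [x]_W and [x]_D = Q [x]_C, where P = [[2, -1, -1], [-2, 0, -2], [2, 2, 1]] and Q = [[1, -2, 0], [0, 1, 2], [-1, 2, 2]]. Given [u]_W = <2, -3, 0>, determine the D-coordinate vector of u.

<15, -8, -19>

Apply P to get C-coordinates <7, -4, -2>, then Q to get D-coordinates.
The result is [u]_D = <15, -8, -19>.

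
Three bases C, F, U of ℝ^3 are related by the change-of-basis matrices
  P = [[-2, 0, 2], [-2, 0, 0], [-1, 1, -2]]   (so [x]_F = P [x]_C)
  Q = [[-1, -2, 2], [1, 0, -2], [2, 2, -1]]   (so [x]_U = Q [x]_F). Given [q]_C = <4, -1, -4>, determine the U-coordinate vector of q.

First [q]_F = P [q]_C = <-16, -8, 3>.
Then [q]_U = Q [q]_F = <38, -22, -51>.

<38, -22, -51>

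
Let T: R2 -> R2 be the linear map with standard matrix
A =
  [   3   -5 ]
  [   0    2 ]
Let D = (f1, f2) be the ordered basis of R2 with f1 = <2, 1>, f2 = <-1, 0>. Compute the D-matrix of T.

[[2, 0], [3, 3]]

With P the matrix whose columns are f1, f2, [T]_D = P^(-1) A P.
Column by column: T(f1) = A f1 = <1, 2>; its D-coordinates <2, 3> give column 1.
Continuing for each basis vector yields [T]_D = [[2, 0], [3, 3]].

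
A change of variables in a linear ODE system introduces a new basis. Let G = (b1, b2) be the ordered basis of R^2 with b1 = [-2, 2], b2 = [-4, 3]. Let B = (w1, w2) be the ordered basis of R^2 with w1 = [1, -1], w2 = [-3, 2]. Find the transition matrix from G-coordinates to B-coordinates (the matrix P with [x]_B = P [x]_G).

[[-2, -1], [0, 1]]

Let M have columns bj and N have columns wj. Then for every x, N [x]_B = x = M [x]_G, so P = N^(-1) M.
Since det N = -1, N^(-1) has integer entries; multiplying gives P = [[-2, -1], [0, 1]].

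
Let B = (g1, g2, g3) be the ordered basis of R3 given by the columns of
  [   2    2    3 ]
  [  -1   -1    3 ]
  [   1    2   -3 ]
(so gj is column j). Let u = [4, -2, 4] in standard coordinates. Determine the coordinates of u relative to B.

[0, 2, 0]

[u]_B is the unique c with M c = u, where M has columns g1, ..., g3.
Gaussian elimination on [M | u] yields c = (0, 2, 0).
Check: 0·g1 + 2g2 + 0·g3 = [4, -2, 4].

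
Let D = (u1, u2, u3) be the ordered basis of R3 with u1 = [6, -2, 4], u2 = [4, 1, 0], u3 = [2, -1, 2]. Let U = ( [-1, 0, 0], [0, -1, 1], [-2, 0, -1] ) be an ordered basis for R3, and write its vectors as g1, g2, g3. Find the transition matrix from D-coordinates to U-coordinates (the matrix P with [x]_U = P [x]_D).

[[-2, -2, 0], [2, -1, 1], [-2, -1, -1]]

Column j of P is [uj]_U, since P maps D-coordinates to U-coordinates.
Expressing u1 in U: u1 = -2g1 + 2g2 - 2g3, so column 1 of P is [-2, 2, -2].
Doing the same for each uj gives P = [[-2, -2, 0], [2, -1, 1], [-2, -1, -1]].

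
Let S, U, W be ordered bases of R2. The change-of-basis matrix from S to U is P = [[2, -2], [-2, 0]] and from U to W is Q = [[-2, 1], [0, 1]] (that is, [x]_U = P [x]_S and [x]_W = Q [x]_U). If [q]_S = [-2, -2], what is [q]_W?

First [q]_U = P [q]_S = [0, 4].
Then [q]_W = Q [q]_U = [4, 4].

[4, 4]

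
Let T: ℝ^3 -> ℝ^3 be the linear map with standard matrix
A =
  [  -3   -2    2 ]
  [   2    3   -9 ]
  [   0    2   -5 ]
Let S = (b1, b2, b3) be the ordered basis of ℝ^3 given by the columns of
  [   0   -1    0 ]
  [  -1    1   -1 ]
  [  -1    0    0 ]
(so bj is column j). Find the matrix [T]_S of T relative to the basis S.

[[-3, -2, 2], [0, -1, -2], [-3, 0, -1]]

The j-th column of [T]_S is [T(bj)]_S.
T(b1) = A b1 = [0, 6, 3] = -3b1 + 0·b2 - 3b3, so column 1 is [-3, 0, -3].
Repeating for b2, b3 and assembling the columns gives [[-3, -2, 2], [0, -1, -2], [-3, 0, -1]].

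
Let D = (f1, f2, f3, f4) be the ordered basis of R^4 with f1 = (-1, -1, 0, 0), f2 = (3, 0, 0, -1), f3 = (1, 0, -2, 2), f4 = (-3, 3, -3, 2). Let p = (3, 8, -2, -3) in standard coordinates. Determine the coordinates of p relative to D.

(-2, 3, -2, 2)

[p]_D is the unique c with M c = p, where M has columns f1, ..., f4.
Row-reducing the augmented matrix [M | p] gives c = (-2, 3, -2, 2).
Check: -2f1 + 3f2 - 2f3 + 2f4 = (3, 8, -2, -3).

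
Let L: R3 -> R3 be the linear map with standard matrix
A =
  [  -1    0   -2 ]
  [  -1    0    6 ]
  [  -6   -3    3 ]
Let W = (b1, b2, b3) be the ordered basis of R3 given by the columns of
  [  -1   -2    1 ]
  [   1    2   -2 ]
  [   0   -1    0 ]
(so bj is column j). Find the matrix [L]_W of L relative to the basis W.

The j-th column of [L]_W is [L(bj)]_W.
L(b1) = A b1 = <1, 1, 3> = 3b1 - 3b2 - 2b3, so column 1 is <3, -3, -2>.
Repeating for b2, b3 and assembling the columns gives [[3, 2, 3], [-3, -3, 0], [-2, 0, 2]].

[[3, 2, 3], [-3, -3, 0], [-2, 0, 2]]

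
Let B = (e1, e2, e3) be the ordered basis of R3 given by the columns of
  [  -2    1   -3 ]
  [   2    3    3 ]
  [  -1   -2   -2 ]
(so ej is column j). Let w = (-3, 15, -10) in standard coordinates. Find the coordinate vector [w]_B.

(0, 3, 2)

Write w = c_1 e1 + ... + c_3 e3 and solve for the c_i.
Gaussian elimination on [M | w] yields c = (0, 3, 2).
Check: 0·e1 + 3e2 + 2e3 = (-3, 15, -10).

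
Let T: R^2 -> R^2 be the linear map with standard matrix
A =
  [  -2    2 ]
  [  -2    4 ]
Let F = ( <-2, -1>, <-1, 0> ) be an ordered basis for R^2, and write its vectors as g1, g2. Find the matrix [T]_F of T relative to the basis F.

The j-th column of [T]_F is [T(gj)]_F.
T(g1) = A g1 = <2, 0> = 0·g1 - 2g2, so column 1 is <0, -2>.
Repeating for g2 and assembling the columns gives [[0, -2], [-2, 2]].

[[0, -2], [-2, 2]]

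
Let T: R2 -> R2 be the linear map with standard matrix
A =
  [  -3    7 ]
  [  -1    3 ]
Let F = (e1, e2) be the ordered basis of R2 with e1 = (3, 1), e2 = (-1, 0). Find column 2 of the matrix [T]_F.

Compute T(e2) = A e2 = (3, 1) in standard coordinates.
Then write this in F-coordinates: solve for y in y_1 e1 + y_2 e2 = (3, 1).
This gives y = (1, 0), which is column 2 of [T]_F.

(1, 0)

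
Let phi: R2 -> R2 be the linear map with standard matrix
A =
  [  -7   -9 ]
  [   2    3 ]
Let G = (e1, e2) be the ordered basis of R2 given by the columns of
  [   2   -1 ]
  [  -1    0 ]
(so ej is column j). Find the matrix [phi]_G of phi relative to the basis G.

With P the matrix whose columns are e1, e2, [phi]_G = P^(-1) A P.
Column by column: phi(e1) = A e1 = (-5, 1); its G-coordinates (-1, 3) give column 1.
Continuing for each basis vector yields [phi]_G = [[-1, 2], [3, -3]].

[[-1, 2], [3, -3]]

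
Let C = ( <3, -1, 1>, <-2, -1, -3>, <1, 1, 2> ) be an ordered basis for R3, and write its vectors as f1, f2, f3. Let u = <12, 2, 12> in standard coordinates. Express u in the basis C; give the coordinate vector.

We seek scalars with c_1 f1 + ... + c_3 f3 = u; equivalently solve M c = u where the columns of M are f1, ..., f3.
Solving this 3x3 system gives c = (2, -2, 2).
Check: 2f1 - 2f2 + 2f3 = <12, 2, 12>.

<2, -2, 2>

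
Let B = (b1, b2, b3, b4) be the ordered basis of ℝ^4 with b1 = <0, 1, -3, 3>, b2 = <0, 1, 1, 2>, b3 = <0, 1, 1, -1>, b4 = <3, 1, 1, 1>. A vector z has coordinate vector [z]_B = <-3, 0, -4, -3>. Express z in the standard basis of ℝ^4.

The coordinates say z = -3b1 + 0·b2 - 4b3 - 3b4; adding the scaled basis vectors gives <-9, -10, 2, -8>.

<-9, -10, 2, -8>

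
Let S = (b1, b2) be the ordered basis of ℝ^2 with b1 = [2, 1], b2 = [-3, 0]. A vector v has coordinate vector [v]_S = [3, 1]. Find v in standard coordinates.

[3, 3]

v = M [v]_S, where M has columns b1, b2.
Carrying out the matrix-vector product, v = [3, 3].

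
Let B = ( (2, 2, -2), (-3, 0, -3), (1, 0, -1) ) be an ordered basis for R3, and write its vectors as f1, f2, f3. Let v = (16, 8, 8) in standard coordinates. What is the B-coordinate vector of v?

(4, -4, -4)

We seek scalars with c_1 f1 + ... + c_3 f3 = v; equivalently solve M c = v where the columns of M are f1, ..., f3.
Row-reducing the augmented matrix [M | v] gives c = (4, -4, -4).
Check: 4f1 - 4f2 - 4f3 = (16, 8, 8).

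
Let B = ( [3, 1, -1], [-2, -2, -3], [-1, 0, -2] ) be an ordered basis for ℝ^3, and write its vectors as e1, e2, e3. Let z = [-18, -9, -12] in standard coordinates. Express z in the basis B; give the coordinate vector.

[-3, 3, 3]

[z]_B is the unique c with M c = z, where M has columns e1, ..., e3.
Gaussian elimination on [M | z] yields c = (-3, 3, 3).
Check: -3e1 + 3e2 + 3e3 = [-18, -9, -12].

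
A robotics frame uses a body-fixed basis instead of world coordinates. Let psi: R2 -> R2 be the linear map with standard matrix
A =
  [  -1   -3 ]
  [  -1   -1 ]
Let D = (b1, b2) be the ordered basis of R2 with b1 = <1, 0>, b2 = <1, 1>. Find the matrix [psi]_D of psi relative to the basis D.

Let P have columns b1, b2. Then [psi]_D = P^(-1) A P.
Here det P = 1, so P^(-1) is integer; computing A P first and then P^(-1)(A P) gives [[0, -2], [-1, -2]].

[[0, -2], [-1, -2]]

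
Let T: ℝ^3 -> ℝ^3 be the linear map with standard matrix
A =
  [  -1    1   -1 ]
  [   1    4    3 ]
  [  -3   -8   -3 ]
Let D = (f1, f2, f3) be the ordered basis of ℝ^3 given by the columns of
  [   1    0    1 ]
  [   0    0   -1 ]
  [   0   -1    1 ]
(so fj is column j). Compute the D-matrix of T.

Let P have columns f1, ..., f3. Then [T]_D = P^(-1) A P.
Here det P = -1, so P^(-1) is integer; computing A P first and then P^(-1)(A P) gives [[0, -2, -3], [2, 0, -2], [-1, 3, 0]].

[[0, -2, -3], [2, 0, -2], [-1, 3, 0]]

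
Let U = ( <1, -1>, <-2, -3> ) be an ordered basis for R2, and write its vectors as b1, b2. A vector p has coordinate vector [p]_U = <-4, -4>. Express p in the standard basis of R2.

<4, 16>

The coordinates say p = -4b1 - 4b2; adding the scaled basis vectors gives <4, 16>.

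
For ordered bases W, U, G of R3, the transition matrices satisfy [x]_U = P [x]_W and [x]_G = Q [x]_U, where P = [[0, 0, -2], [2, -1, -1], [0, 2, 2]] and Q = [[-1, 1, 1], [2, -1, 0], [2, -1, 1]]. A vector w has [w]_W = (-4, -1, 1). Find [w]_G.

Apply P to get U-coordinates (-2, -8, 0), then Q to get G-coordinates.
The result is [w]_G = (-6, 4, 4).

(-6, 4, 4)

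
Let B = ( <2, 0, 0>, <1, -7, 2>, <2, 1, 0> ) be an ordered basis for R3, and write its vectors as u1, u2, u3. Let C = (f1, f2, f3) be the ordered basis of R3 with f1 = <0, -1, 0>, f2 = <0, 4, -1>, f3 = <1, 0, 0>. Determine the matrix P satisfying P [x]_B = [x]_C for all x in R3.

[[0, -1, -1], [0, -2, 0], [2, 1, 2]]

Let M have columns uj and N have columns fj. Then for every x, N [x]_C = x = M [x]_B, so P = N^(-1) M.
Since det N = 1, N^(-1) has integer entries; multiplying gives P = [[0, -1, -1], [0, -2, 0], [2, 1, 2]].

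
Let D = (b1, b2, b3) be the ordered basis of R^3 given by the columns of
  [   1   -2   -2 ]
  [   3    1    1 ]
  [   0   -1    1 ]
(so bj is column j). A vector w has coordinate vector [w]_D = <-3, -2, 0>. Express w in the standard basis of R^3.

By definition w = -3b1 - 2b2 + 0·b3.
Summing componentwise gives <1, -11, 2>.

<1, -11, 2>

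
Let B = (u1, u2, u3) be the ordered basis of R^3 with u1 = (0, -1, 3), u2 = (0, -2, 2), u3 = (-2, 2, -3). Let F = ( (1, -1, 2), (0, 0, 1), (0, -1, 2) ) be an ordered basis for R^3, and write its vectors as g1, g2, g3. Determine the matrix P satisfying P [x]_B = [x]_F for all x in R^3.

[[0, 0, -2], [1, -2, 1], [1, 2, 0]]

Take x = uj: its B-coordinates are the j-th standard unit vector, so P e_j — column j of P — equals [uj]_F.
u1 = 0·g1 + g2 + g3, giving column 1 = (0, 1, 1); repeating for each j gives P = [[0, 0, -2], [1, -2, 1], [1, 2, 0]].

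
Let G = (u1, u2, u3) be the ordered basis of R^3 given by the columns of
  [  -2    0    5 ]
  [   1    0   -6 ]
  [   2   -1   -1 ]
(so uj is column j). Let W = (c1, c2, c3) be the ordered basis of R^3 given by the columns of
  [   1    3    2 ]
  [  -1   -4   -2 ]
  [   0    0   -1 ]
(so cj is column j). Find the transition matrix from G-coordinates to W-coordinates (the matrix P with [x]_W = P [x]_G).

[[-1, -2, 0], [1, 0, 1], [-2, 1, 1]]

Column j of P is [uj]_W, since P maps G-coordinates to W-coordinates.
Expressing u1 in W: u1 = -c1 + c2 - 2c3, so column 1 of P is (-1, 1, -2).
Doing the same for each uj gives P = [[-1, -2, 0], [1, 0, 1], [-2, 1, 1]].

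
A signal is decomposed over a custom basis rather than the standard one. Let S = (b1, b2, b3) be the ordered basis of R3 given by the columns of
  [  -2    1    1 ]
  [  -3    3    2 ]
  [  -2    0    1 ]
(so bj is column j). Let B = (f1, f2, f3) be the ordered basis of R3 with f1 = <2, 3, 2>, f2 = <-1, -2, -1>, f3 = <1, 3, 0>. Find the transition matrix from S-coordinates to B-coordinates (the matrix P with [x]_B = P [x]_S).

Take x = bj: its S-coordinates are the j-th standard unit vector, so P e_j — column j of P — equals [bj]_B.
b1 = -f1 + 0·f2 + 0·f3, giving column 1 = <-1, 0, 0>; repeating for each j gives P = [[-1, 0, 0], [0, 0, -1], [0, 1, 0]].

[[-1, 0, 0], [0, 0, -1], [0, 1, 0]]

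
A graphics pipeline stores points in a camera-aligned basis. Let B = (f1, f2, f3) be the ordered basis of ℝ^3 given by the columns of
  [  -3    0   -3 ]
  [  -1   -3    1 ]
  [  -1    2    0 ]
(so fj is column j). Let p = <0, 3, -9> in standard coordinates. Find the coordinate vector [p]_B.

<3, -3, -3>

[p]_B is the unique c with M c = p, where M has columns f1, ..., f3.
Solving this 3x3 system gives c = (3, -3, -3).
Check: 3f1 - 3f2 - 3f3 = <0, 3, -9>.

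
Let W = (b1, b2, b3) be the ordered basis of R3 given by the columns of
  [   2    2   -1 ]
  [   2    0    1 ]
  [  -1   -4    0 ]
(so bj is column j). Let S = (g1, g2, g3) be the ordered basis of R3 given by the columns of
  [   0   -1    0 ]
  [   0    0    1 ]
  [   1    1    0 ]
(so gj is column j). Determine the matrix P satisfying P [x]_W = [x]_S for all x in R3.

[[1, -2, -1], [-2, -2, 1], [2, 0, 1]]

Column j of P is [bj]_S, since P maps W-coordinates to S-coordinates.
Expressing b1 in S: b1 = g1 - 2g2 + 2g3, so column 1 of P is [1, -2, 2].
Doing the same for each bj gives P = [[1, -2, -1], [-2, -2, 1], [2, 0, 1]].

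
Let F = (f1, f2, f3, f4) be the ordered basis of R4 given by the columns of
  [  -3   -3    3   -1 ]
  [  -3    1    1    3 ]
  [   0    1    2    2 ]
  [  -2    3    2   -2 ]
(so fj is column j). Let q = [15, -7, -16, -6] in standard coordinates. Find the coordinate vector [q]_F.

[-3, -4, -3, -3]

We seek scalars with c_1 f1 + ... + c_4 f4 = q; equivalently solve M c = q where the columns of M are f1, ..., f4.
Gaussian elimination on [M | q] yields c = (-3, -4, -3, -3).
Check: -3f1 - 4f2 - 3f3 - 3f4 = [15, -7, -16, -6].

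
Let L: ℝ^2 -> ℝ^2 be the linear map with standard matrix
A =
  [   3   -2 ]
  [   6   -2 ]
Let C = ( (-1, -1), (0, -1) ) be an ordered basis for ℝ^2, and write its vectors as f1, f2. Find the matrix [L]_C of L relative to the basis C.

The j-th column of [L]_C is [L(fj)]_C.
L(f1) = A f1 = (-1, -4) = f1 + 3f2, so column 1 is (1, 3).
Repeating for f2 and assembling the columns gives [[1, -2], [3, 0]].

[[1, -2], [3, 0]]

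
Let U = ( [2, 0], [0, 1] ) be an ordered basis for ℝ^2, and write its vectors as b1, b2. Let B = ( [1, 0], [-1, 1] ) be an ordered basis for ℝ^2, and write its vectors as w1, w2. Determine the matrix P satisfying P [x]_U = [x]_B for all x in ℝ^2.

[[2, 1], [0, 1]]

Take x = bj: its U-coordinates are the j-th standard unit vector, so P e_j — column j of P — equals [bj]_B.
b1 = 2w1 + 0·w2, giving column 1 = [2, 0]; repeating for each j gives P = [[2, 1], [0, 1]].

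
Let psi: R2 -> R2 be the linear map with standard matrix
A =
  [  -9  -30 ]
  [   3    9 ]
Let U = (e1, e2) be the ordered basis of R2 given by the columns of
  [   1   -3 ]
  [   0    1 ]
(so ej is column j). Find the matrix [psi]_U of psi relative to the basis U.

[[0, -3], [3, 0]]

With P the matrix whose columns are e1, e2, [psi]_U = P^(-1) A P.
Column by column: psi(e1) = A e1 = [-9, 3]; its U-coordinates [0, 3] give column 1.
Continuing for each basis vector yields [psi]_U = [[0, -3], [3, 0]].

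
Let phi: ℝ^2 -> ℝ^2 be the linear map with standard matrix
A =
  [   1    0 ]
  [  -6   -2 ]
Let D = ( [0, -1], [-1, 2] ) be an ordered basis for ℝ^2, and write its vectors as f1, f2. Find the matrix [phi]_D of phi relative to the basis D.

The j-th column of [phi]_D is [phi(fj)]_D.
phi(f1) = A f1 = [0, 2] = -2f1 + 0·f2, so column 1 is [-2, 0].
Repeating for f2 and assembling the columns gives [[-2, 0], [0, 1]].

[[-2, 0], [0, 1]]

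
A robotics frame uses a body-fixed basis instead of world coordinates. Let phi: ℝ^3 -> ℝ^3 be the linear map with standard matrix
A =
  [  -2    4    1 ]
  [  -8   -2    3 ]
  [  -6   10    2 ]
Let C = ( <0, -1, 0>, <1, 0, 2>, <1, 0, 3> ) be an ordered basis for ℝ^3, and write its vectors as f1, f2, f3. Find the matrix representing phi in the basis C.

[[-2, 2, -1], [-2, 2, 3], [-2, -2, -2]]

With P the matrix whose columns are f1, ..., f3, [phi]_C = P^(-1) A P.
Column by column: phi(f1) = A f1 = <-4, 2, -10>; its C-coordinates <-2, -2, -2> give column 1.
Continuing for each basis vector yields [phi]_C = [[-2, 2, -1], [-2, 2, 3], [-2, -2, -2]].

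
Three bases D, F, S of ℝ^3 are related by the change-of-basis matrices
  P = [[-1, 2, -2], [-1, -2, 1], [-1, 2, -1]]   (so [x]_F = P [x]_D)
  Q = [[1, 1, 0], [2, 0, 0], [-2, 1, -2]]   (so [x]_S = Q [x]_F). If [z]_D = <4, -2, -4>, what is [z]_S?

Composing the changes, [z]_S = Q P [z]_D.
Q P = [[-2, 0, -1], [-2, 4, -4], [3, -10, 7]]; applying this to <4, -2, -4> gives <-4, 0, 4>.

<-4, 0, 4>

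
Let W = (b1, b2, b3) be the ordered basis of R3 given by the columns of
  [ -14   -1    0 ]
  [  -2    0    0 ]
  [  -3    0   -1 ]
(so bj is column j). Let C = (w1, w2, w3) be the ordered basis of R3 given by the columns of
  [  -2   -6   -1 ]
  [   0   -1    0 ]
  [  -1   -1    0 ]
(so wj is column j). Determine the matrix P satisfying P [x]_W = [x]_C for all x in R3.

Column j of P is [bj]_C, since P maps W-coordinates to C-coordinates.
Expressing b1 in C: b1 = w1 + 2w2 + 0·w3, so column 1 of P is (1, 2, 0).
Doing the same for each bj gives P = [[1, 0, 1], [2, 0, 0], [0, 1, -2]].

[[1, 0, 1], [2, 0, 0], [0, 1, -2]]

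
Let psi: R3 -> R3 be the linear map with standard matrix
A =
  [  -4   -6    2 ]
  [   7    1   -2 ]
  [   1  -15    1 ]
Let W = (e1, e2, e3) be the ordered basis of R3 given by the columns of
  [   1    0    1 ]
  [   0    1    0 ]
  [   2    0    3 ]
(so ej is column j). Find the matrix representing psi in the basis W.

[[-3, -3, 2], [3, 1, 1], [3, -3, 0]]

Let P have columns e1, ..., e3. Then [psi]_W = P^(-1) A P.
Here det P = 1, so P^(-1) is integer; computing A P first and then P^(-1)(A P) gives [[-3, -3, 2], [3, 1, 1], [3, -3, 0]].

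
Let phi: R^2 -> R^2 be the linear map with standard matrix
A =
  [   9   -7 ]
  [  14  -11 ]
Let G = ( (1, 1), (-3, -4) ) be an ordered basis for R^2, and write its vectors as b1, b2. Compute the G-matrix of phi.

The j-th column of [phi]_G is [phi(bj)]_G.
phi(b1) = A b1 = (2, 3) = -b1 - b2, so column 1 is (-1, -1).
Repeating for b2 and assembling the columns gives [[-1, -2], [-1, -1]].

[[-1, -2], [-1, -1]]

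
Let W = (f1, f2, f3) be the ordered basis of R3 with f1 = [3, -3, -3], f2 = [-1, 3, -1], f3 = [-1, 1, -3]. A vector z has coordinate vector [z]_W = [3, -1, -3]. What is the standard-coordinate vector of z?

[13, -15, 1]

By definition z = 3f1 - f2 - 3f3.
Summing componentwise gives [13, -15, 1].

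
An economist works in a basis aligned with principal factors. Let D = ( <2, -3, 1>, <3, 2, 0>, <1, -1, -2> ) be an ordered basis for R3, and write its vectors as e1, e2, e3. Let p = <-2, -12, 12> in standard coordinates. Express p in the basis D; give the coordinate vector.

Write p = c_1 e1 + ... + c_3 e3 and solve for the c_i.
Gaussian elimination on [M | p] yields c = (4, -2, -4).
Check: 4e1 - 2e2 - 4e3 = <-2, -12, 12>.

<4, -2, -4>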